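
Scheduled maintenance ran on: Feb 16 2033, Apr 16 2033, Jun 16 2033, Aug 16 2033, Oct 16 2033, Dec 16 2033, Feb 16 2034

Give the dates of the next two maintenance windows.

Apr 16 2034, Jun 16 2034

Gaps: 59, 61, 61, 61, 61, 62 days — not constant. Every event is on the 16th of the month.
Pattern: the 16th of every 2 months.
April 2034: Apr 16 2034.
Next: June 2034 → Jun 16 2034.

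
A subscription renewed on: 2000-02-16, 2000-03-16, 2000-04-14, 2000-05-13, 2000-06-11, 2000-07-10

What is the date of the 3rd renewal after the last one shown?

2000-10-05

Gaps between consecutive events: 29, 29, 29, 29, 29 days — a constant 29-day interval.
2000-07-10 + 29 days = 2000-08-08.
2000-08-08 + 29 days = 2000-09-06.
2000-09-06 + 29 days = 2000-10-05.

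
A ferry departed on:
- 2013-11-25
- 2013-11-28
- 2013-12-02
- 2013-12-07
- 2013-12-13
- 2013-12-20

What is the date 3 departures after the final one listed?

Intervals are 3, 4, 5, 6, 7 days — an arithmetic progression with common difference 1.
Next gap: 8 days. 2013-12-20 + 8 days = 2013-12-28.
Next gap: 9 days. 2013-12-28 + 9 days = 2014-01-06.
Next gap: 10 days. 2014-01-06 + 10 days = 2014-01-16.

2014-01-16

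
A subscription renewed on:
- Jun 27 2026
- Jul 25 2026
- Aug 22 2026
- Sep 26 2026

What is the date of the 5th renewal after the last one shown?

Gaps: 28, 28, 35 days — a mix of 28 and 35. Every date is a Saturday.
Each is the 4th Saturday of its month.
4th Saturday of October 2026: Oct 24 2026.
November 2026 — 4th Saturday is Nov 28 2026.
December 2026 — 4th Saturday is Dec 26 2026.
4th Saturday of January 2027: Jan 23 2027.
4th Saturday of February 2027: Feb 27 2027.

Feb 27 2027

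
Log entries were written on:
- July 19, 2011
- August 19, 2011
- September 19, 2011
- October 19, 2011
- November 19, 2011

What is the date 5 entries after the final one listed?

The day-of-month is always 19 (31, 31, 30, 31 days between events).
So this recurs on the 19th of each month.
December 2011: December 19, 2011.
January 2012: January 19, 2012.
February 2012: February 19, 2012.
Next: March 2012 → March 19, 2012.
Next: April 2012 → April 19, 2012.

April 19, 2012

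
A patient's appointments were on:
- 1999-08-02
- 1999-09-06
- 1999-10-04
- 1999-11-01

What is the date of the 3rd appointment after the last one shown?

All dates are Mondays, 35, 28, 28 days apart.
Specifically, the 1st Monday of each month.
December 1999 — 1st Monday is 1999-12-06.
January 2000 — 1st Monday is 2000-01-03.
1st Monday of February 2000: 2000-02-07.

2000-02-07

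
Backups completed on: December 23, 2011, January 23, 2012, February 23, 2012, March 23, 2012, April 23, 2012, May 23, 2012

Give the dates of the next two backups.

June 23, 2012; July 23, 2012

Each date is the 23rd; the gaps (31, 31, 29, 31, 30) track the month lengths.
The rule is the 23rd of each month.
June 2012: June 23, 2012.
Next: July 2012 → July 23, 2012.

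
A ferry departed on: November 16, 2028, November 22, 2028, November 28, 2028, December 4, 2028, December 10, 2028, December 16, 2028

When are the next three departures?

The spacing is 6, 6, 6, 6, 6 days — always 6 days.
December 16, 2028 + 6 days = December 22, 2028.
December 22, 2028 + 6 days = December 28, 2028.
December 28, 2028 + 6 days = January 3, 2029.

December 22, 2028; December 28, 2028; January 3, 2029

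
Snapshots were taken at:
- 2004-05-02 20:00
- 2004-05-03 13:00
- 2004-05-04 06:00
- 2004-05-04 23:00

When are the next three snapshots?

2004-05-05 16:00, 2004-05-06 09:00, 2004-05-07 02:00

The interval is a steady 17 hours (17, 17, 17).
2004-05-04 23:00 + 17 h = 2004-05-05 16:00.
2004-05-05 16:00 + 17 h = 2004-05-06 09:00.
2004-05-06 09:00 + 17 h = 2004-05-07 02:00.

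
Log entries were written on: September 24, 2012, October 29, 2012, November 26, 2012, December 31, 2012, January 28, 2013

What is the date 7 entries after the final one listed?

August 26, 2013

Every date is a Monday; gaps 35, 28, 35, 28 days.
Each is the last Monday of its month (at least one falls on the 29th or later, ruling out '4th Monday').
February 2013 ends with Monday February 25, 2013.
March 2013 ends with Monday March 25, 2013.
April 2013 ends with Monday April 29, 2013.
May 2013 ends with Monday May 27, 2013.
June 2013 ends with Monday June 24, 2013.
July 2013 ends with Monday July 29, 2013.
August 2013 ends with Monday August 26, 2013.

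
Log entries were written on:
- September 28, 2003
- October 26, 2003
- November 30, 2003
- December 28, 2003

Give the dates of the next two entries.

Every date is a Sunday; gaps 28, 35, 28 days.
Each is the last Sunday of its month (at least one falls on the 29th or later, ruling out '4th Sunday').
January 2004 ends with Sunday January 25, 2004.
Last Sunday of February 2004: February 29, 2004.

January 25, 2004; February 29, 2004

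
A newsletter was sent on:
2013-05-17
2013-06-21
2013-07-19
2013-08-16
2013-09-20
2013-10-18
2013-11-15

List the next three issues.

2013-12-20, 2014-01-17, 2014-02-21

These are Fridays at 28- or 35-day spacing (35, 28, 28, 35, 28, 28).
The pattern: 3rd Friday of the month.
December 2013 — 3rd Friday is 2013-12-20.
January 2014 — 3rd Friday is 2014-01-17.
February 2014 — 3rd Friday is 2014-02-21.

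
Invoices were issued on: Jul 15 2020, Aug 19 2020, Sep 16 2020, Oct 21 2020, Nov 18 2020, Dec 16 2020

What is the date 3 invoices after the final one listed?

Mar 17 2021

Gaps: 35, 28, 35, 28, 28 days — a mix of 28 and 35. Every date is a Wednesday.
Each is the 3rd Wednesday of its month.
3rd Wednesday of January 2021: Jan 20 2021.
February 2021 — 3rd Wednesday is Feb 17 2021.
March 2021 — 3rd Wednesday is Mar 17 2021.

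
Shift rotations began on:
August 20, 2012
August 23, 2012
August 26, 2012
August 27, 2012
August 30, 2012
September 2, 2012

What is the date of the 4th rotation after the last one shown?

Every event lands on a Monday or Thursday or Sunday (gaps cycle 3, 3, 1, 3, 3).
So the schedule is: every Monday, Thursday and Sunday.
Next Monday: September 3, 2012.
The following Thursday is September 6, 2012.
Next Sunday: September 9, 2012.
The following Monday is September 10, 2012.

September 10, 2012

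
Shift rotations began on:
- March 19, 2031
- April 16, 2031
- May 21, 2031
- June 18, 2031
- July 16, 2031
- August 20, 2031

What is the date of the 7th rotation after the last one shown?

These are Wednesdays at 28- or 35-day spacing (28, 35, 28, 28, 35).
The pattern: 3rd Wednesday of the month.
September 2031 — 3rd Wednesday is September 17, 2031.
October 2031 — 3rd Wednesday is October 15, 2031.
3rd Wednesday of November 2031: November 19, 2031.
December 2031 — 3rd Wednesday is December 17, 2031.
3rd Wednesday of January 2032: January 21, 2032.
3rd Wednesday of February 2032: February 18, 2032.
3rd Wednesday of March 2032: March 17, 2032.

March 17, 2032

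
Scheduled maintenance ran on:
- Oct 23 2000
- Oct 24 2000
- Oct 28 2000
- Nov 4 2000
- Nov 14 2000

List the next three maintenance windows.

Nov 27 2000, Dec 13 2000, Jan 1 2001

The spacing grows by 3 each time: 1, 4, 7, 10 days.
Next gap: 13 days. Nov 14 2000 + 13 days = Nov 27 2000.
Next gap: 16 days. Nov 27 2000 + 16 days = Dec 13 2000.
Next gap: 19 days. Dec 13 2000 + 19 days = Jan 1 2001.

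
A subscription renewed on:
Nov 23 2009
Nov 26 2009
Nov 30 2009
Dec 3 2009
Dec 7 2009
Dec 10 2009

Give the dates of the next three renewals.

The gap pattern 3, 4, 3, 4, 3 repeats every 2 events.
These are the Mondays and Thursdays of each week.
The following Monday is Dec 14 2009.
Next Thursday: Dec 17 2009.
The following Monday is Dec 21 2009.

Dec 14 2009, Dec 17 2009, Dec 21 2009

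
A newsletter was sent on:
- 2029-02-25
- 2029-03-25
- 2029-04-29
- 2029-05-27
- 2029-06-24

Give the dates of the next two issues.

2029-07-29, 2029-08-26

These are Sundays with 28, 35, 28, 28-day gaps.
Each is the final Sunday of its month — 2029-04-29 is past the 28th, so '4th Sunday' doesn't fit.
July 2029 ends with Sunday 2029-07-29.
August 2029 ends with Sunday 2029-08-26.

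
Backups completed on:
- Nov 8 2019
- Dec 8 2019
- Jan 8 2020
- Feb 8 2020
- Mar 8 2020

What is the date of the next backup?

Apr 8 2020

The day-of-month is always 8 (30, 31, 31, 29 days between events).
So this recurs on the 8th of each month.
April 2020: Apr 8 2020.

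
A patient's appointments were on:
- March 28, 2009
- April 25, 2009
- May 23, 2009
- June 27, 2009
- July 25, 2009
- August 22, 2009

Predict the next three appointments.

All dates are Saturdays, 28, 28, 35, 28, 28 days apart.
Specifically, the 4th Saturday of each month.
4th Saturday of September 2009: September 26, 2009.
4th Saturday of October 2009: October 24, 2009.
4th Saturday of November 2009: November 28, 2009.

September 26, 2009; October 24, 2009; November 28, 2009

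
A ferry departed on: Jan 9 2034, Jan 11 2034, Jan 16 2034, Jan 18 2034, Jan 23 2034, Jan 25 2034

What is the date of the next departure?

Jan 30 2034

The gap pattern 2, 5, 2, 5, 2 repeats every 2 events.
These are the Mondays and Wednesdays of each week.
The following Monday is Jan 30 2034.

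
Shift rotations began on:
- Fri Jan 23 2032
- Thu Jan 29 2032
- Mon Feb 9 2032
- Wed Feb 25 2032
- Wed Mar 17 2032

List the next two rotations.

The spacing grows by 5 each time: 6, 11, 16, 21 days.
Next gap: 26 days. Wed Mar 17 2032 + 26 days = Mon Apr 12 2032.
Next gap: 31 days. Mon Apr 12 2032 + 31 days = Thu May 13 2032.

Mon Apr 12 2032, Thu May 13 2032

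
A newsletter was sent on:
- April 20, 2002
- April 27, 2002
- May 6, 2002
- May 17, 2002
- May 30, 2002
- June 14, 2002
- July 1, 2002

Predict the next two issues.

Intervals are 7, 9, 11, 13, 15, 17 days — an arithmetic progression with common difference 2.
Next gap: 19 days. July 1, 2002 + 19 days = July 20, 2002.
Next gap: 21 days. July 20, 2002 + 21 days = August 10, 2002.

July 20, 2002; August 10, 2002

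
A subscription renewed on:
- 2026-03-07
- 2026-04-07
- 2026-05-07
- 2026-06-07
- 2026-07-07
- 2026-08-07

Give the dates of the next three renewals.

2026-09-07, 2026-10-07, 2026-11-07

The day-of-month is always 7 (31, 30, 31, 30, 31 days between events).
So this recurs on the 7th of each month.
September 2026: 2026-09-07.
Next: October 2026 → 2026-10-07.
Next: November 2026 → 2026-11-07.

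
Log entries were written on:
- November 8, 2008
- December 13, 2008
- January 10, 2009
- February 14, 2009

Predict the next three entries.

These are Saturdays at 28- or 35-day spacing (35, 28, 35).
The pattern: 2nd Saturday of the month.
2nd Saturday of March 2009: March 14, 2009.
2nd Saturday of April 2009: April 11, 2009.
May 2009 — 2nd Saturday is May 9, 2009.

March 14, 2009; April 11, 2009; May 9, 2009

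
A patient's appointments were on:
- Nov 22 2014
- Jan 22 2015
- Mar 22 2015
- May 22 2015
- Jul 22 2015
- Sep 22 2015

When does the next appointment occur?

Nov 22 2015

Gaps: 61, 59, 61, 61, 62 days — not constant. Every event is on the 22nd of the month.
Pattern: the 22nd of every 2 months.
Next: November 2015 → Nov 22 2015.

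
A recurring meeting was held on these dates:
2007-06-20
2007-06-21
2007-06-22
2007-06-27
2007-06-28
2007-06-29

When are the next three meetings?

Gaps: 1, 1, 5, 1, 1 days — not constant, but cyclic with period 3.
The events fall on every Wednesday, Thursday and Friday.
The following Wednesday is 2007-07-04.
Next Thursday: 2007-07-05.
Next Friday: 2007-07-06.

2007-07-04, 2007-07-05, 2007-07-06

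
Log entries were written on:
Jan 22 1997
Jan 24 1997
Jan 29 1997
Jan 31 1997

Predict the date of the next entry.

Feb 5 1997

The gap pattern 2, 5, 2 repeats every 2 events.
These are the Wednesdays and Fridays of each week.
Next Wednesday: Feb 5 1997.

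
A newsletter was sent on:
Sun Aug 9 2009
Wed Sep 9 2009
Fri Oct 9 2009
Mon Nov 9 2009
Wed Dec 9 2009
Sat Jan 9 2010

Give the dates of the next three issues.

The day-of-month is always 9 (31, 30, 31, 30, 31 days between events).
So this recurs on the 9th of each month.
February 2010: Tue Feb 9 2010.
Next: March 2010 → Tue Mar 9 2010.
Next: April 2010 → Fri Apr 9 2010.

Tue Feb 9 2010, Tue Mar 9 2010, Fri Apr 9 2010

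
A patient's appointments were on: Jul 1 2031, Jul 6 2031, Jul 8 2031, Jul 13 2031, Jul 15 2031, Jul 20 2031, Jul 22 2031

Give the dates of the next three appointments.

Jul 27 2031, Jul 29 2031, Aug 3 2031

The gap pattern 5, 2, 5, 2, 5, 2 repeats every 2 events.
These are the Tuesdays and Sundays of each week.
Next Sunday: Jul 27 2031.
The following Tuesday is Jul 29 2031.
The following Sunday is Aug 3 2031.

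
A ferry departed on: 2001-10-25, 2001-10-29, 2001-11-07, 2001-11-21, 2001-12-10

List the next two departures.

2002-01-03, 2002-02-01

The spacing grows by 5 each time: 4, 9, 14, 19 days.
Next gap: 24 days. 2001-12-10 + 24 days = 2002-01-03.
Next gap: 29 days. 2002-01-03 + 29 days = 2002-02-01.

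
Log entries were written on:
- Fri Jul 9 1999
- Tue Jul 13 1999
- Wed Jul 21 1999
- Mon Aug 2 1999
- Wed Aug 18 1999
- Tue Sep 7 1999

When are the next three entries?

Fri Oct 1 1999, Fri Oct 29 1999, Tue Nov 30 1999

Gaps: 4, 8, 12, 16, 20 days — each gap is 4 larger than the previous one.
Next gap: 24 days. Tue Sep 7 1999 + 24 days = Fri Oct 1 1999.
Next gap: 28 days. Fri Oct 1 1999 + 28 days = Fri Oct 29 1999.
Next gap: 32 days. Fri Oct 29 1999 + 32 days = Tue Nov 30 1999.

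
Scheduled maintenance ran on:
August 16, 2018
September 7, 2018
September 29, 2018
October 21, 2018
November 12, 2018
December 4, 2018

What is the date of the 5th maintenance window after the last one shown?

March 24, 2019

Gaps between consecutive events: 22, 22, 22, 22, 22 days — a constant 22-day interval.
December 4, 2018 + 22 days = December 26, 2018.
December 26, 2018 + 22 days = January 17, 2019.
January 17, 2019 + 22 days = February 8, 2019.
February 8, 2019 + 22 days = March 2, 2019.
March 2, 2019 + 22 days = March 24, 2019.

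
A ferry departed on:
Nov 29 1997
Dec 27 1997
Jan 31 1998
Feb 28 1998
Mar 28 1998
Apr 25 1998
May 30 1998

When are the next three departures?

Jun 27 1998, Jul 25 1998, Aug 29 1998

Every date is a Saturday; gaps 28, 35, 28, 28, 28, 35 days.
Each is the last Saturday of its month (at least one falls on the 29th or later, ruling out '4th Saturday').
June 1998 ends with Saturday Jun 27 1998.
Last Saturday of July 1998: Jul 25 1998.
August 1998 ends with Saturday Aug 29 1998.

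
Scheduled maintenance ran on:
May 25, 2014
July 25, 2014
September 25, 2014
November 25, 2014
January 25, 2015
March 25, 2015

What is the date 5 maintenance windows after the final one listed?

The day-of-month is always 25 (61, 62, 61, 61, 59 days between events).
So this recurs on the 25th of every 2 months.
May 2015: May 25, 2015.
Next: July 2015 → July 25, 2015.
Next: September 2015 → September 25, 2015.
November 2015: November 25, 2015.
Next: January 2016 → January 25, 2016.

January 25, 2016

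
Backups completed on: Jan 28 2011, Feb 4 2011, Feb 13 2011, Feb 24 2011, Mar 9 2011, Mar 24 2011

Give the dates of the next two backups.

Apr 10 2011, Apr 29 2011

The spacing grows by 2 each time: 7, 9, 11, 13, 15 days.
Next gap: 17 days. Mar 24 2011 + 17 days = Apr 10 2011.
Next gap: 19 days. Apr 10 2011 + 19 days = Apr 29 2011.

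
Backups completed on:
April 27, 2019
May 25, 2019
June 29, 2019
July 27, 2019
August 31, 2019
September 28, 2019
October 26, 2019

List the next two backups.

November 30, 2019; December 28, 2019

Every date is a Saturday; gaps 28, 35, 28, 35, 28, 28 days.
Each is the last Saturday of its month (at least one falls on the 29th or later, ruling out '4th Saturday').
November 2019 ends with Saturday November 30, 2019.
Last Saturday of December 2019: December 28, 2019.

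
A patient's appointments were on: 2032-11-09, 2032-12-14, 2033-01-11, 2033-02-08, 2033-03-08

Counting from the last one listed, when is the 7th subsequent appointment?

2033-10-11

Gaps: 35, 28, 28, 28 days — a mix of 28 and 35. Every date is a Tuesday.
Each is the 2nd Tuesday of its month.
April 2033 — 2nd Tuesday is 2033-04-12.
2nd Tuesday of May 2033: 2033-05-10.
2nd Tuesday of June 2033: 2033-06-14.
2nd Tuesday of July 2033: 2033-07-12.
2nd Tuesday of August 2033: 2033-08-09.
2nd Tuesday of September 2033: 2033-09-13.
2nd Tuesday of October 2033: 2033-10-11.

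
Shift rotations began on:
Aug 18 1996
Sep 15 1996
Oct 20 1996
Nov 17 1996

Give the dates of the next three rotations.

Dec 15 1996, Jan 19 1997, Feb 16 1997

All dates are Sundays, 28, 35, 28 days apart.
Specifically, the 3rd Sunday of each month.
3rd Sunday of December 1996: Dec 15 1996.
January 1997 — 3rd Sunday is Jan 19 1997.
February 1997 — 3rd Sunday is Feb 16 1997.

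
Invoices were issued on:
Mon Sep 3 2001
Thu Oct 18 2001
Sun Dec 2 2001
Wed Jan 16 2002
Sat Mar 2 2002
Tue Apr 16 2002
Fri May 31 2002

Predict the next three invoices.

Mon Jul 15 2002, Thu Aug 29 2002, Sun Oct 13 2002

Gaps between consecutive events: 45, 45, 45, 45, 45, 45 days — a constant 45-day interval.
Fri May 31 2002 + 45 days = Mon Jul 15 2002.
Mon Jul 15 2002 + 45 days = Thu Aug 29 2002.
Thu Aug 29 2002 + 45 days = Sun Oct 13 2002.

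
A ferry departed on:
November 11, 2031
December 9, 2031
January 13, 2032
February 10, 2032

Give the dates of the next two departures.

All dates are Tuesdays, 28, 35, 28 days apart.
Specifically, the 2nd Tuesday of each month.
March 2032 — 2nd Tuesday is March 9, 2032.
2nd Tuesday of April 2032: April 13, 2032.

March 9, 2032; April 13, 2032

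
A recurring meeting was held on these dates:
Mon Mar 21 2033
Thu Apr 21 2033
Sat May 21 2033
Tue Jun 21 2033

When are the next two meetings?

Gaps: 31, 30, 31 days — not constant. Every event is on the 21st of the month.
Pattern: the 21st of each month.
July 2033: Thu Jul 21 2033.
August 2033: Sun Aug 21 2033.

Thu Jul 21 2033, Sun Aug 21 2033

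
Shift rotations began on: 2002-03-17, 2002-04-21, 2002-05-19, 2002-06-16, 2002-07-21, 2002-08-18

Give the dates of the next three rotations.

All dates are Sundays, 35, 28, 28, 35, 28 days apart.
Specifically, the 3rd Sunday of each month.
September 2002 — 3rd Sunday is 2002-09-15.
3rd Sunday of October 2002: 2002-10-20.
November 2002 — 3rd Sunday is 2002-11-17.

2002-09-15, 2002-10-20, 2002-11-17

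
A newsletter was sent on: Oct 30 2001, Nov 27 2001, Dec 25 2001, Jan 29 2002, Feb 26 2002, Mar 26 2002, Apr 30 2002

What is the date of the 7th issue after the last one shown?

Every date is a Tuesday; gaps 28, 28, 35, 28, 28, 35 days.
Each is the last Tuesday of its month (at least one falls on the 29th or later, ruling out '4th Tuesday').
May 2002 ends with Tuesday May 28 2002.
June 2002 ends with Tuesday Jun 25 2002.
July 2002 ends with Tuesday Jul 30 2002.
Last Tuesday of August 2002: Aug 27 2002.
September 2002 ends with Tuesday Sep 24 2002.
October 2002 ends with Tuesday Oct 29 2002.
November 2002 ends with Tuesday Nov 26 2002.

Nov 26 2002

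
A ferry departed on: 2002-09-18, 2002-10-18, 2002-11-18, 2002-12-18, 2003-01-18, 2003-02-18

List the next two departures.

The day-of-month is always 18 (30, 31, 30, 31, 31 days between events).
So this recurs on the 18th of each month.
Next: March 2003 → 2003-03-18.
April 2003: 2003-04-18.

2003-03-18, 2003-04-18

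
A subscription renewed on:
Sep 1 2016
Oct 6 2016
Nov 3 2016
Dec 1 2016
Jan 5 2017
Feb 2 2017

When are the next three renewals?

Gaps: 35, 28, 28, 35, 28 days — a mix of 28 and 35. Every date is a Thursday.
Each is the 1st Thursday of its month.
1st Thursday of March 2017: Mar 2 2017.
April 2017 — 1st Thursday is Apr 6 2017.
May 2017 — 1st Thursday is May 4 2017.

Mar 2 2017, Apr 6 2017, May 4 2017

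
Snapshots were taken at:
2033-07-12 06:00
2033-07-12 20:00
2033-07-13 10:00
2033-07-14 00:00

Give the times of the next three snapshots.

2033-07-14 14:00, 2033-07-15 04:00, 2033-07-15 18:00

Gaps: 14, 14, 14 hours — each event is 14 hours after the previous one.
2033-07-14 00:00 + 14 h = 2033-07-14 14:00.
2033-07-14 14:00 + 14 h = 2033-07-15 04:00.
2033-07-15 04:00 + 14 h = 2033-07-15 18:00.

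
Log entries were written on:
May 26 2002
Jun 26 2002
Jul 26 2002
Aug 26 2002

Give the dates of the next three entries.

Sep 26 2002, Oct 26 2002, Nov 26 2002

The day-of-month is always 26 (31, 30, 31 days between events).
So this recurs on the 26th of each month.
September 2002: Sep 26 2002.
Next: October 2002 → Oct 26 2002.
November 2002: Nov 26 2002.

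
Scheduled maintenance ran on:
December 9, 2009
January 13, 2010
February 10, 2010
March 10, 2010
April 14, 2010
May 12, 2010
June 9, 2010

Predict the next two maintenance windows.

Gaps: 35, 28, 28, 35, 28, 28 days — a mix of 28 and 35. Every date is a Wednesday.
Each is the 2nd Wednesday of its month.
2nd Wednesday of July 2010: July 14, 2010.
August 2010 — 2nd Wednesday is August 11, 2010.

July 14, 2010; August 11, 2010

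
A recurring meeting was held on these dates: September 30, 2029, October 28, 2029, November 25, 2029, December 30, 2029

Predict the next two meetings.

All Sundays; the gaps (28, 28, 35) vary with month length.
This is the last Sunday of each month.
Last Sunday of January 2030: January 27, 2030.
Last Sunday of February 2030: February 24, 2030.

January 27, 2030; February 24, 2030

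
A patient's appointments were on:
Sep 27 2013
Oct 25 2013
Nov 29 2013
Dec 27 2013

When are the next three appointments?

Every date is a Friday; gaps 28, 35, 28 days.
Each is the last Friday of its month (at least one falls on the 29th or later, ruling out '4th Friday').
Last Friday of January 2014: Jan 31 2014.
February 2014 ends with Friday Feb 28 2014.
March 2014 ends with Friday Mar 28 2014.

Jan 31 2014, Feb 28 2014, Mar 28 2014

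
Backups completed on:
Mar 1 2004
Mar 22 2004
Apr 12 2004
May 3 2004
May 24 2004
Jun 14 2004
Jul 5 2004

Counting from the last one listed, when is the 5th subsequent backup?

Gaps between consecutive events: 21, 21, 21, 21, 21, 21 days — a constant 21-day interval.
Jul 5 2004 + 21 days = Jul 26 2004.
Jul 26 2004 + 21 days = Aug 16 2004.
Aug 16 2004 + 21 days = Sep 6 2004.
Sep 6 2004 + 21 days = Sep 27 2004.
Sep 27 2004 + 21 days = Oct 18 2004.

Oct 18 2004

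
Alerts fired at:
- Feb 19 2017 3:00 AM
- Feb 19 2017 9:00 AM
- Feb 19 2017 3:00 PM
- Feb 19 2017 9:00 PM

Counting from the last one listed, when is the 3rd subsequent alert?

Spacing: 6, 6, 6 h — constant 6 h.
Feb 19 2017 9:00 PM + 6 h = Feb 20 2017 3:00 AM.
Feb 20 2017 3:00 AM + 6 h = Feb 20 2017 9:00 AM.
Feb 20 2017 9:00 AM + 6 h = Feb 20 2017 3:00 PM.

Feb 20 2017 3:00 PM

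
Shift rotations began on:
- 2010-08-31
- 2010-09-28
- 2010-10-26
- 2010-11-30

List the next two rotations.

These are Tuesdays with 28, 28, 35-day gaps.
Each is the final Tuesday of its month — 2010-08-31 is past the 28th, so '4th Tuesday' doesn't fit.
Last Tuesday of December 2010: 2010-12-28.
Last Tuesday of January 2011: 2011-01-25.

2010-12-28, 2011-01-25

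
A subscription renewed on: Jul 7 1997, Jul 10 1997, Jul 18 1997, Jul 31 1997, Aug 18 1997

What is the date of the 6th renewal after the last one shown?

Mar 19 1998

Gaps: 3, 8, 13, 18 days — each gap is 5 larger than the previous one.
Next gap: 23 days. Aug 18 1997 + 23 days = Sep 10 1997.
Next gap: 28 days. Sep 10 1997 + 28 days = Oct 8 1997.
Next gap: 33 days. Oct 8 1997 + 33 days = Nov 10 1997.
Next gap: 38 days. Nov 10 1997 + 38 days = Dec 18 1997.
Next gap: 43 days. Dec 18 1997 + 43 days = Jan 30 1998.
Next gap: 48 days. Jan 30 1998 + 48 days = Mar 19 1998.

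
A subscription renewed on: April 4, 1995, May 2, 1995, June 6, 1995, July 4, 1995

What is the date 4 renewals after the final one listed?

November 7, 1995

All dates are Tuesdays, 28, 35, 28 days apart.
Specifically, the 1st Tuesday of each month.
1st Tuesday of August 1995: August 1, 1995.
1st Tuesday of September 1995: September 5, 1995.
1st Tuesday of October 1995: October 3, 1995.
November 1995 — 1st Tuesday is November 7, 1995.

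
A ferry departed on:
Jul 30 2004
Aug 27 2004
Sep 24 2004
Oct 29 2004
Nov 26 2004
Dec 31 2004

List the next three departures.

Every date is a Friday; gaps 28, 28, 35, 28, 35 days.
Each is the last Friday of its month (at least one falls on the 29th or later, ruling out '4th Friday').
January 2005 ends with Friday Jan 28 2005.
February 2005 ends with Friday Feb 25 2005.
Last Friday of March 2005: Mar 25 2005.

Jan 28 2005, Feb 25 2005, Mar 25 2005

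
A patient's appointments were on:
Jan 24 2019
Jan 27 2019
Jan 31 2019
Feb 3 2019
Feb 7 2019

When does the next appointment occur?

Feb 10 2019

The gap pattern 3, 4, 3, 4 repeats every 2 events.
These are the Thursdays and Sundays of each week.
Next Sunday: Feb 10 2019.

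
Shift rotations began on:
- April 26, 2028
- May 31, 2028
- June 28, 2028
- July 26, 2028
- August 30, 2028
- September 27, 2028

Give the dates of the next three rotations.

Every date is a Wednesday; gaps 35, 28, 28, 35, 28 days.
Each is the last Wednesday of its month (at least one falls on the 29th or later, ruling out '4th Wednesday').
October 2028 ends with Wednesday October 25, 2028.
Last Wednesday of November 2028: November 29, 2028.
Last Wednesday of December 2028: December 27, 2028.

October 25, 2028; November 29, 2028; December 27, 2028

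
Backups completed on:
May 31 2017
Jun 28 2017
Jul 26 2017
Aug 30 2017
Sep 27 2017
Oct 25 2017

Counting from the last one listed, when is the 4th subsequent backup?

All Wednesdays; the gaps (28, 28, 35, 28, 28) vary with month length.
This is the last Wednesday of each month.
Last Wednesday of November 2017: Nov 29 2017.
Last Wednesday of December 2017: Dec 27 2017.
Last Wednesday of January 2018: Jan 31 2018.
Last Wednesday of February 2018: Feb 28 2018.

Feb 28 2018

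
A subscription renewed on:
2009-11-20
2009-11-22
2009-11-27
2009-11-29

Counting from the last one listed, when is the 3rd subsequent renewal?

Every event lands on a Friday or Sunday (gaps cycle 2, 5, 2).
So the schedule is: every Friday and Sunday.
The following Friday is 2009-12-04.
The following Sunday is 2009-12-06.
Next Friday: 2009-12-11.

2009-12-11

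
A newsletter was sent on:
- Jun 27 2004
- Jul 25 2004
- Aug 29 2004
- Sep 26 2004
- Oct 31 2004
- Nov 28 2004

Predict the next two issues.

Dec 26 2004, Jan 30 2005

These are Sundays with 28, 35, 28, 35, 28-day gaps.
Each is the final Sunday of its month — Aug 29 2004 is past the 28th, so '4th Sunday' doesn't fit.
December 2004 ends with Sunday Dec 26 2004.
January 2005 ends with Sunday Jan 30 2005.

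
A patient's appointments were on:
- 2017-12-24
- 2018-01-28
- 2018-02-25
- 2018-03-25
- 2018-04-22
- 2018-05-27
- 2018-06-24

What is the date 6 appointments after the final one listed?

2018-12-23

These are Sundays at 28- or 35-day spacing (35, 28, 28, 28, 35, 28).
The pattern: 4th Sunday of the month.
July 2018 — 4th Sunday is 2018-07-22.
August 2018 — 4th Sunday is 2018-08-26.
September 2018 — 4th Sunday is 2018-09-23.
4th Sunday of October 2018: 2018-10-28.
4th Sunday of November 2018: 2018-11-25.
December 2018 — 4th Sunday is 2018-12-23.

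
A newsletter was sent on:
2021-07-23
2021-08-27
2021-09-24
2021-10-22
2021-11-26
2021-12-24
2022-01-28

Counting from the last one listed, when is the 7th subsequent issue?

2022-08-26

Gaps: 35, 28, 28, 35, 28, 35 days — a mix of 28 and 35. Every date is a Friday.
Each is the 4th Friday of its month.
4th Friday of February 2022: 2022-02-25.
March 2022 — 4th Friday is 2022-03-25.
April 2022 — 4th Friday is 2022-04-22.
4th Friday of May 2022: 2022-05-27.
June 2022 — 4th Friday is 2022-06-24.
July 2022 — 4th Friday is 2022-07-22.
August 2022 — 4th Friday is 2022-08-26.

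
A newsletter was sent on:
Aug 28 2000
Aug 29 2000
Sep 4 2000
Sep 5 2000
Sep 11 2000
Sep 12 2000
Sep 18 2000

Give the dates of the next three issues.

Every event lands on a Monday or Tuesday (gaps cycle 1, 6, 1, 6, 1, 6).
So the schedule is: every Monday and Tuesday.
The following Tuesday is Sep 19 2000.
Next Monday: Sep 25 2000.
Next Tuesday: Sep 26 2000.

Sep 19 2000, Sep 25 2000, Sep 26 2000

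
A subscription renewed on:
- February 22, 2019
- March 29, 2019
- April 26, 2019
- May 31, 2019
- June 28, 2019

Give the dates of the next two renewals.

These are Fridays with 35, 28, 35, 28-day gaps.
Each is the final Friday of its month — March 29, 2019 is past the 28th, so '4th Friday' doesn't fit.
Last Friday of July 2019: July 26, 2019.
August 2019 ends with Friday August 30, 2019.

July 26, 2019; August 30, 2019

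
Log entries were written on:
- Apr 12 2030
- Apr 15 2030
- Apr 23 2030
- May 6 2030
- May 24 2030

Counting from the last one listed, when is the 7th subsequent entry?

Feb 14 2031

Gaps: 3, 8, 13, 18 days — each gap is 5 larger than the previous one.
Next gap: 23 days. May 24 2030 + 23 days = Jun 16 2030.
Next gap: 28 days. Jun 16 2030 + 28 days = Jul 14 2030.
Next gap: 33 days. Jul 14 2030 + 33 days = Aug 16 2030.
Next gap: 38 days. Aug 16 2030 + 38 days = Sep 23 2030.
Next gap: 43 days. Sep 23 2030 + 43 days = Nov 5 2030.
Next gap: 48 days. Nov 5 2030 + 48 days = Dec 23 2030.
Next gap: 53 days. Dec 23 2030 + 53 days = Feb 14 2031.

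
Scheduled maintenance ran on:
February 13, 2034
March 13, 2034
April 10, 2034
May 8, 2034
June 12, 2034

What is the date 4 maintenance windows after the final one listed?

October 9, 2034

All dates are Mondays, 28, 28, 28, 35 days apart.
Specifically, the 2nd Monday of each month.
2nd Monday of July 2034: July 10, 2034.
August 2034 — 2nd Monday is August 14, 2034.
2nd Monday of September 2034: September 11, 2034.
October 2034 — 2nd Monday is October 9, 2034.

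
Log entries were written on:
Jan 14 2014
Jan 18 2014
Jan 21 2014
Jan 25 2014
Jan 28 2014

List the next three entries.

Feb 1 2014, Feb 4 2014, Feb 8 2014

Every event lands on a Tuesday or Saturday (gaps cycle 4, 3, 4, 3).
So the schedule is: every Tuesday and Saturday.
Next Saturday: Feb 1 2014.
The following Tuesday is Feb 4 2014.
Next Saturday: Feb 8 2014.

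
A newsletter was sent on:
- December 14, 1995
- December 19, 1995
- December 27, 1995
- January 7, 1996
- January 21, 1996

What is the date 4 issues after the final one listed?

April 16, 1996

Gaps: 5, 8, 11, 14 days — each gap is 3 larger than the previous one.
Next gap: 17 days. January 21, 1996 + 17 days = February 7, 1996.
Next gap: 20 days. February 7, 1996 + 20 days = February 27, 1996.
Next gap: 23 days. February 27, 1996 + 23 days = March 21, 1996.
Next gap: 26 days. March 21, 1996 + 26 days = April 16, 1996.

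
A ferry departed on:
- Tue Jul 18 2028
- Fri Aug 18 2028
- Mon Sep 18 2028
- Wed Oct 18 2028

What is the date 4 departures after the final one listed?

Gaps: 31, 31, 30 days — not constant. Every event is on the 18th of the month.
Pattern: the 18th of each month.
Next: November 2028 → Sat Nov 18 2028.
December 2028: Mon Dec 18 2028.
January 2029: Thu Jan 18 2029.
February 2029: Sun Feb 18 2029.

Sun Feb 18 2029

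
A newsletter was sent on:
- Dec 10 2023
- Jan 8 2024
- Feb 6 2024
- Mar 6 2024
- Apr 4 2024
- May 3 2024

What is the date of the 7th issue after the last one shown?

Nov 22 2024

Gaps between consecutive events: 29, 29, 29, 29, 29 days — a constant 29-day interval.
May 3 2024 + 29 days = Jun 1 2024.
Jun 1 2024 + 29 days = Jun 30 2024.
Jun 30 2024 + 29 days = Jul 29 2024.
Jul 29 2024 + 29 days = Aug 27 2024.
Aug 27 2024 + 29 days = Sep 25 2024.
Sep 25 2024 + 29 days = Oct 24 2024.
Oct 24 2024 + 29 days = Nov 22 2024.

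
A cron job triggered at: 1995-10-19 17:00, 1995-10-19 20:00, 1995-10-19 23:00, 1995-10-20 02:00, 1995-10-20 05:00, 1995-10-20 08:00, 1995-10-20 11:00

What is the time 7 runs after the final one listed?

1995-10-21 08:00

Spacing: 3, 3, 3, 3, 3, 3 h — constant 3 h.
1995-10-20 11:00 + 3 h = 1995-10-20 14:00.
1995-10-20 14:00 + 3 h = 1995-10-20 17:00.
1995-10-20 17:00 + 3 h = 1995-10-20 20:00.
1995-10-20 20:00 + 3 h = 1995-10-20 23:00.
1995-10-20 23:00 + 3 h = 1995-10-21 02:00.
1995-10-21 02:00 + 3 h = 1995-10-21 05:00.
1995-10-21 05:00 + 3 h = 1995-10-21 08:00.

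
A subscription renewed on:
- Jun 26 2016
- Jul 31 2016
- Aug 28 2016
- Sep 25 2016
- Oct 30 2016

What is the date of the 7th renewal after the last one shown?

May 28 2017

These are Sundays with 35, 28, 28, 35-day gaps.
Each is the final Sunday of its month — Jul 31 2016 is past the 28th, so '4th Sunday' doesn't fit.
November 2016 ends with Sunday Nov 27 2016.
December 2016 ends with Sunday Dec 25 2016.
Last Sunday of January 2017: Jan 29 2017.
February 2017 ends with Sunday Feb 26 2017.
March 2017 ends with Sunday Mar 26 2017.
Last Sunday of April 2017: Apr 30 2017.
Last Sunday of May 2017: May 28 2017.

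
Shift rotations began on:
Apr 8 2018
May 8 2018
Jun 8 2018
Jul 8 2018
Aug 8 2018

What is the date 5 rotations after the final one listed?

The day-of-month is always 8 (30, 31, 30, 31 days between events).
So this recurs on the 8th of each month.
September 2018: Sep 8 2018.
Next: October 2018 → Oct 8 2018.
November 2018: Nov 8 2018.
Next: December 2018 → Dec 8 2018.
January 2019: Jan 8 2019.

Jan 8 2019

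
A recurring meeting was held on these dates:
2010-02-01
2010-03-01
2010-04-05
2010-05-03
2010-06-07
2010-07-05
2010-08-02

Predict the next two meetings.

2010-09-06, 2010-10-04

Gaps: 28, 35, 28, 35, 28, 28 days — a mix of 28 and 35. Every date is a Monday.
Each is the 1st Monday of its month.
September 2010 — 1st Monday is 2010-09-06.
1st Monday of October 2010: 2010-10-04.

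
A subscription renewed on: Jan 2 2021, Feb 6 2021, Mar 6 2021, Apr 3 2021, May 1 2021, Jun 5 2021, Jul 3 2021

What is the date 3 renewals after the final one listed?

Gaps: 35, 28, 28, 28, 35, 28 days — a mix of 28 and 35. Every date is a Saturday.
Each is the 1st Saturday of its month.
August 2021 — 1st Saturday is Aug 7 2021.
1st Saturday of September 2021: Sep 4 2021.
1st Saturday of October 2021: Oct 2 2021.

Oct 2 2021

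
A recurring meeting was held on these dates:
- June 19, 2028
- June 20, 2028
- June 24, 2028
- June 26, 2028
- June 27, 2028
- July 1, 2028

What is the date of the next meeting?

Gaps: 1, 4, 2, 1, 4 days — not constant, but cyclic with period 3.
The events fall on every Monday, Tuesday and Saturday.
Next Monday: July 3, 2028.

July 3, 2028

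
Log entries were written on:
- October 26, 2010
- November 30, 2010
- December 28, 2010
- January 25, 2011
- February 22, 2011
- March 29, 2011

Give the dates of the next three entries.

Every date is a Tuesday; gaps 35, 28, 28, 28, 35 days.
Each is the last Tuesday of its month (at least one falls on the 29th or later, ruling out '4th Tuesday').
April 2011 ends with Tuesday April 26, 2011.
Last Tuesday of May 2011: May 31, 2011.
Last Tuesday of June 2011: June 28, 2011.

April 26, 2011; May 31, 2011; June 28, 2011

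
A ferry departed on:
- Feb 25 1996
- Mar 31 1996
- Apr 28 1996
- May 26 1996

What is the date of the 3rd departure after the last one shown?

Aug 25 1996

All Sundays; the gaps (35, 28, 28) vary with month length.
This is the last Sunday of each month.
Last Sunday of June 1996: Jun 30 1996.
July 1996 ends with Sunday Jul 28 1996.
August 1996 ends with Sunday Aug 25 1996.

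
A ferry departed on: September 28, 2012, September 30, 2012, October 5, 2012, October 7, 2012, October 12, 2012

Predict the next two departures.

October 14, 2012; October 19, 2012

The gap pattern 2, 5, 2, 5 repeats every 2 events.
These are the Fridays and Sundays of each week.
Next Sunday: October 14, 2012.
The following Friday is October 19, 2012.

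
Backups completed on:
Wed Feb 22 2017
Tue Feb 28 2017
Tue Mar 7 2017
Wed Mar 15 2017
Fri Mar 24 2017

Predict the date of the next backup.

The spacing grows by 1 each time: 6, 7, 8, 9 days.
Next gap: 10 days. Fri Mar 24 2017 + 10 days = Mon Apr 3 2017.

Mon Apr 3 2017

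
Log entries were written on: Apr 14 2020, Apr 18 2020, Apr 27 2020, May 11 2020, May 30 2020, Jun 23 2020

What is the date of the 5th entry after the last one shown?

The spacing grows by 5 each time: 4, 9, 14, 19, 24 days.
Next gap: 29 days. Jun 23 2020 + 29 days = Jul 22 2020.
Next gap: 34 days. Jul 22 2020 + 34 days = Aug 25 2020.
Next gap: 39 days. Aug 25 2020 + 39 days = Oct 3 2020.
Next gap: 44 days. Oct 3 2020 + 44 days = Nov 16 2020.
Next gap: 49 days. Nov 16 2020 + 49 days = Jan 4 2021.

Jan 4 2021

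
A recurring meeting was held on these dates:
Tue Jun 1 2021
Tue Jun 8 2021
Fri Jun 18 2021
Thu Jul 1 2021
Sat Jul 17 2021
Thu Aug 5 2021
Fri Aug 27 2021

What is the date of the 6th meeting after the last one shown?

Thu Mar 10 2022

Intervals are 7, 10, 13, 16, 19, 22 days — an arithmetic progression with common difference 3.
Next gap: 25 days. Fri Aug 27 2021 + 25 days = Tue Sep 21 2021.
Next gap: 28 days. Tue Sep 21 2021 + 28 days = Tue Oct 19 2021.
Next gap: 31 days. Tue Oct 19 2021 + 31 days = Fri Nov 19 2021.
Next gap: 34 days. Fri Nov 19 2021 + 34 days = Thu Dec 23 2021.
Next gap: 37 days. Thu Dec 23 2021 + 37 days = Sat Jan 29 2022.
Next gap: 40 days. Sat Jan 29 2022 + 40 days = Thu Mar 10 2022.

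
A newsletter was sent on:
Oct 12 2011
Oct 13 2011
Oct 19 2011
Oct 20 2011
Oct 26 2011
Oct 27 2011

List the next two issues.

Gaps: 1, 6, 1, 6, 1 days — not constant, but cyclic with period 2.
The events fall on every Wednesday and Thursday.
Next Wednesday: Nov 2 2011.
Next Thursday: Nov 3 2011.

Nov 2 2011, Nov 3 2011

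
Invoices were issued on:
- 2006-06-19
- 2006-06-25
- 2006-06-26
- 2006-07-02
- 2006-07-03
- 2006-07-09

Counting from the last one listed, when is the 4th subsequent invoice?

2006-07-23

Gaps: 6, 1, 6, 1, 6 days — not constant, but cyclic with period 2.
The events fall on every Monday and Sunday.
The following Monday is 2006-07-10.
Next Sunday: 2006-07-16.
Next Monday: 2006-07-17.
The following Sunday is 2006-07-23.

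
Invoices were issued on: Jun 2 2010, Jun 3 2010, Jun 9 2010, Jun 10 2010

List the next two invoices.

Jun 16 2010, Jun 17 2010

Every event lands on a Wednesday or Thursday (gaps cycle 1, 6, 1).
So the schedule is: every Wednesday and Thursday.
Next Wednesday: Jun 16 2010.
Next Thursday: Jun 17 2010.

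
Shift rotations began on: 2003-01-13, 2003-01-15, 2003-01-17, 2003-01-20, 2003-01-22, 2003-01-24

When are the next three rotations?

Gaps: 2, 2, 3, 2, 2 days — not constant, but cyclic with period 3.
The events fall on every Monday, Wednesday and Friday.
The following Monday is 2003-01-27.
The following Wednesday is 2003-01-29.
Next Friday: 2003-01-31.

2003-01-27, 2003-01-29, 2003-01-31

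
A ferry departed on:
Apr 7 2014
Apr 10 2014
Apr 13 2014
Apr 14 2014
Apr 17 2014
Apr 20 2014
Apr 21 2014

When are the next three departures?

Apr 24 2014, Apr 27 2014, Apr 28 2014

The gap pattern 3, 3, 1, 3, 3, 1 repeats every 3 events.
These are the Mondays, Thursdays and Sundays of each week.
The following Thursday is Apr 24 2014.
Next Sunday: Apr 27 2014.
The following Monday is Apr 28 2014.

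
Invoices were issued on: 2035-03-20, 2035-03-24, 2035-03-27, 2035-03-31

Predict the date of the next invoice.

Gaps: 4, 3, 4 days — not constant, but cyclic with period 2.
The events fall on every Tuesday and Saturday.
The following Tuesday is 2035-04-03.

2035-04-03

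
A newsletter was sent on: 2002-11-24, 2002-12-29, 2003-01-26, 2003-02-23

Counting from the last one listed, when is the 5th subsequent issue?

2003-07-27

Every date is a Sunday; gaps 35, 28, 28 days.
Each is the last Sunday of its month (at least one falls on the 29th or later, ruling out '4th Sunday').
March 2003 ends with Sunday 2003-03-30.
April 2003 ends with Sunday 2003-04-27.
Last Sunday of May 2003: 2003-05-25.
June 2003 ends with Sunday 2003-06-29.
Last Sunday of July 2003: 2003-07-27.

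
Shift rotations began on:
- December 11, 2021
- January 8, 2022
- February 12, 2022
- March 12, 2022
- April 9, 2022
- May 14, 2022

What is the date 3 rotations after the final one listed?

August 13, 2022

All dates are Saturdays, 28, 35, 28, 28, 35 days apart.
Specifically, the 2nd Saturday of each month.
June 2022 — 2nd Saturday is June 11, 2022.
2nd Saturday of July 2022: July 9, 2022.
August 2022 — 2nd Saturday is August 13, 2022.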